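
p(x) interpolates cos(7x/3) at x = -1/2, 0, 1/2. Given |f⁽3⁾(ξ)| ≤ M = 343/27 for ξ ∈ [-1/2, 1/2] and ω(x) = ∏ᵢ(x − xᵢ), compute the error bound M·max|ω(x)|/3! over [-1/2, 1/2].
343*sqrt(3)/5832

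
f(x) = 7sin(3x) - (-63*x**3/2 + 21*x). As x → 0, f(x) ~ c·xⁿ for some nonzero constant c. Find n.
5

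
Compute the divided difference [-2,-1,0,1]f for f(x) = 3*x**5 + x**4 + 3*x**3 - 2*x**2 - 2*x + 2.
16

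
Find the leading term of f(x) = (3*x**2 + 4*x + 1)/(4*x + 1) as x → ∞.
3*x/4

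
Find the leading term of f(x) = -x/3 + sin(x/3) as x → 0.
-x**3/162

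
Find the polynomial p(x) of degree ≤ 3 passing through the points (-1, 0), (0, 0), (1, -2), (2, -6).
-x**2 - x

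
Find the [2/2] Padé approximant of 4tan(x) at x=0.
4*x/(1 - x**2/3)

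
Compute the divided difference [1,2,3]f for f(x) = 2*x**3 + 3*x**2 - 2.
15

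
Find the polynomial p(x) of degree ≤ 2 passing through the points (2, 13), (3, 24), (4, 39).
2*x**2 + x + 3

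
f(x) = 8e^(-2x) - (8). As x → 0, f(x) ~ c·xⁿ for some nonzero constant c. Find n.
1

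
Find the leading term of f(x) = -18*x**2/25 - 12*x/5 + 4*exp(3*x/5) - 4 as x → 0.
18*x**3/125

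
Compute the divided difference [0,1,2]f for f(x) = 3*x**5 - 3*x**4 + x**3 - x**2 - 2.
26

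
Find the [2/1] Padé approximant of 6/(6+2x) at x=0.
1/(x/3 + 1)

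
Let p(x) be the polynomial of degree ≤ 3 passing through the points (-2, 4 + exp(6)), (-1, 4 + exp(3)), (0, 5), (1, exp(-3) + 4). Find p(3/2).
((-5*exp(6) + 29 + 21*exp(3))*exp(3) + 35)*exp(-3)/16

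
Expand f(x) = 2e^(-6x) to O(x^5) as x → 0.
2 - 12*x + 36*x**2 - 72*x**3 + 108*x**4 + O(x**5)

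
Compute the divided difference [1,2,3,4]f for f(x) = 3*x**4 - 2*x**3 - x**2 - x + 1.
28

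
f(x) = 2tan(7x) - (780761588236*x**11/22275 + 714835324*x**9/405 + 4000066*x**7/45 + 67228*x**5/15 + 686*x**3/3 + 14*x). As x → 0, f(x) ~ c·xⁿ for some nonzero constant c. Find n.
13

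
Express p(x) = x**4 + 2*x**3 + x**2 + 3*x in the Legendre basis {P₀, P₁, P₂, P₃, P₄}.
(8/15)P₀ + (21/5)P₁ + (26/21)P₂ + (4/5)P₃ + (8/35)P₄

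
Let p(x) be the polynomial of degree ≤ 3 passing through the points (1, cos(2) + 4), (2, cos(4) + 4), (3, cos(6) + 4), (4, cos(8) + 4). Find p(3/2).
15*cos(4)/16 - 5*cos(6)/16 + 5*cos(2)/16 + cos(8)/16 + 4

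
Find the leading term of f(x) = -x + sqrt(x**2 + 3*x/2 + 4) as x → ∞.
3/4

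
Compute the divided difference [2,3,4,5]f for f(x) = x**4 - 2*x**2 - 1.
14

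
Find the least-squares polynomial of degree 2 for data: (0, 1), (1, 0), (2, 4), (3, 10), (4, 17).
4/7 + (-33/35)x + (9/7)x²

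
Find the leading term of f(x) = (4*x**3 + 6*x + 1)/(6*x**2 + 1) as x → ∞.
2*x/3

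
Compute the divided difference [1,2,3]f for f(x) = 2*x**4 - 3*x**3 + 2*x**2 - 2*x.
34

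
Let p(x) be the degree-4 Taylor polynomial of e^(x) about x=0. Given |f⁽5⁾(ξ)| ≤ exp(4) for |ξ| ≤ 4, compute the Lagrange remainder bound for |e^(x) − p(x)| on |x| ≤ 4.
128*exp(4)/15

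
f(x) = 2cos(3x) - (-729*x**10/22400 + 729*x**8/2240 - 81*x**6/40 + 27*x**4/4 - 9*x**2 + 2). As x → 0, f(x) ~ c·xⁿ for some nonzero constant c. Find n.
12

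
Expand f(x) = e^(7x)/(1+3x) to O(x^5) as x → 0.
1 + 4*x + 25*x**2/2 + 59*x**3/3 + 985*x**4/24 + O(x**5)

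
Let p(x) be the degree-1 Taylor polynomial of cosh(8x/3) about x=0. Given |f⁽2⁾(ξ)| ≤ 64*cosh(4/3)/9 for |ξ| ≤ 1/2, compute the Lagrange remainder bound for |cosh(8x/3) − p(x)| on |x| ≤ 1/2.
8*cosh(4/3)/9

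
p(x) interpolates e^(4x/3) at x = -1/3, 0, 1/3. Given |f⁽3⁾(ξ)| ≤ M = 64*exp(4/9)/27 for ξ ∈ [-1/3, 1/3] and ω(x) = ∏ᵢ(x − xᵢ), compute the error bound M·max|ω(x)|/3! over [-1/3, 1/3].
64*sqrt(3)*exp(4/9)/19683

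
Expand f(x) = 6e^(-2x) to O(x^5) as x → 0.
6 - 12*x + 12*x**2 - 8*x**3 + 4*x**4 + O(x**5)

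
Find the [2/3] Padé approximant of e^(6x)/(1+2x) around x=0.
(3*x**2 + 12*x/5 + 1)/(12*x**3/5 - 3*x**2/5 - 8*x/5 + 1)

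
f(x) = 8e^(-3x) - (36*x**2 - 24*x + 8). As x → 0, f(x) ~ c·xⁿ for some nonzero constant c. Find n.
3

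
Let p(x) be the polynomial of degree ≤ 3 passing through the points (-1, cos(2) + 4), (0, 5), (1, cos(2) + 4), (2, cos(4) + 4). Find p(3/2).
cos(2) + 5*cos(4)/16 + 59/16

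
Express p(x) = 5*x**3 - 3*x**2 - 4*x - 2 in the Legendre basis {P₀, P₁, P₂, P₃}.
(-3)P₀ - P₁ + (-2)P₂ + (2)P₃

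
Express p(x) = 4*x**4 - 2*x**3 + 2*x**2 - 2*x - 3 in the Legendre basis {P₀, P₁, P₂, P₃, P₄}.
(-23/15)P₀ + (-16/5)P₁ + (76/21)P₂ + (-4/5)P₃ + (32/35)P₄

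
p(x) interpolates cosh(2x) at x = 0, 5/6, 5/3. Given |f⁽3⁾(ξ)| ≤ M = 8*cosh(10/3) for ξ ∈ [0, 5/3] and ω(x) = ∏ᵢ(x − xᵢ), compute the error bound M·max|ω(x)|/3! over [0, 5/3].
125*sqrt(3)*cosh(10/3)/729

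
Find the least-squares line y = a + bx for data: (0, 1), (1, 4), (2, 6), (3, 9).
a = 11/10, b = 13/5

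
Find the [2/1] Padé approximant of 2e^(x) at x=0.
(x**2/3 + 4*x/3 + 2)/(1 - x/3)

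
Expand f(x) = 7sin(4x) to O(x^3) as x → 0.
28*x + O(x**3)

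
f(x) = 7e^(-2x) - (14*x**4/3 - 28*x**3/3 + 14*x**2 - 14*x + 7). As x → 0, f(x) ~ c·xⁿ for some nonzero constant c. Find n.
5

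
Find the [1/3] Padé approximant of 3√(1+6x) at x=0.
(63*x/4 + 3)/(27*x**3/8 - 9*x**2/4 + 9*x/4 + 1)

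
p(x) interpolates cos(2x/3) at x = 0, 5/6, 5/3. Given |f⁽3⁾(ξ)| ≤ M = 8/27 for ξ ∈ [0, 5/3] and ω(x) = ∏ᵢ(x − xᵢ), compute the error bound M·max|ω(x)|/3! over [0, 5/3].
125*sqrt(3)/19683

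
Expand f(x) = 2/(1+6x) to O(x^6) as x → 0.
2 - 12*x + 72*x**2 - 432*x**3 + 2592*x**4 - 15552*x**5 + O(x**6)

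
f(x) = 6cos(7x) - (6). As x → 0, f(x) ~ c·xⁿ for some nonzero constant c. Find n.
2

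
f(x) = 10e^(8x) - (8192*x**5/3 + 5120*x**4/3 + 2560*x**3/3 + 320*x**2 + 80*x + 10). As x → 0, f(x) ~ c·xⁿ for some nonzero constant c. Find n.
6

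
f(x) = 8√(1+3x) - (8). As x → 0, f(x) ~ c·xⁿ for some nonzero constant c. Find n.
1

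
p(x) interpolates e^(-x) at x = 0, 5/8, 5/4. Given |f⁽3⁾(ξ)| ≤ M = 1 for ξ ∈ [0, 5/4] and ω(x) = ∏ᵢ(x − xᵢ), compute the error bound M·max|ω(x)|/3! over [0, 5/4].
125*sqrt(3)/13824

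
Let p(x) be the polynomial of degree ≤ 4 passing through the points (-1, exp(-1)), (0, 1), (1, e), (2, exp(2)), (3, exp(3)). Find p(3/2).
(3 + 5*e*(-exp(3) - 4 + 18*e + 12*exp(2)))*exp(-1)/128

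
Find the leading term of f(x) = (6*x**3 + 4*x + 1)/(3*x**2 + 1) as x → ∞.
2*x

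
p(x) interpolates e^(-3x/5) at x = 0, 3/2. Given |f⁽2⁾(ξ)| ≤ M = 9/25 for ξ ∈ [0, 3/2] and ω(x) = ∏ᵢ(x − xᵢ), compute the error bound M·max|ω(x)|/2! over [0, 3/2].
81/800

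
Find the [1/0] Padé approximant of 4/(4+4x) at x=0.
1 - x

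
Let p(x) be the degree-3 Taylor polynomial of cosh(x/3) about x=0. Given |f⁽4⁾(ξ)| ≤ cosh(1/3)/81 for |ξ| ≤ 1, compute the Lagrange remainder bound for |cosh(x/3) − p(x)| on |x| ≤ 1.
cosh(1/3)/1944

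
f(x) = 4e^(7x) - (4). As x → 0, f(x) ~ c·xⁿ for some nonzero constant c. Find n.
1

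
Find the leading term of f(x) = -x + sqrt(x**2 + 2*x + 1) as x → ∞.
1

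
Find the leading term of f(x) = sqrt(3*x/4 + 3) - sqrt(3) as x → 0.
sqrt(3)*x/8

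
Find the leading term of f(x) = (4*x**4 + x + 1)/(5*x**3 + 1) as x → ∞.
4*x/5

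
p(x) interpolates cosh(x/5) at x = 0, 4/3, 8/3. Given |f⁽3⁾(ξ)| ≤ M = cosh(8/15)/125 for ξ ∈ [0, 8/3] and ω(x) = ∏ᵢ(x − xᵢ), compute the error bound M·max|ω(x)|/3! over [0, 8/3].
64*sqrt(3)*cosh(8/15)/91125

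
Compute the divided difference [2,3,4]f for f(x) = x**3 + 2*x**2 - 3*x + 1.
11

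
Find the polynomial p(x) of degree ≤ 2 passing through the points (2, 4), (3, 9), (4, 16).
x**2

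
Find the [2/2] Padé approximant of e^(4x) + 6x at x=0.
(7*x**2/3 + 19*x/2 + 1)/(-2*x**2/3 - x/2 + 1)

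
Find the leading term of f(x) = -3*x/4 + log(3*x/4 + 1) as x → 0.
-9*x**2/32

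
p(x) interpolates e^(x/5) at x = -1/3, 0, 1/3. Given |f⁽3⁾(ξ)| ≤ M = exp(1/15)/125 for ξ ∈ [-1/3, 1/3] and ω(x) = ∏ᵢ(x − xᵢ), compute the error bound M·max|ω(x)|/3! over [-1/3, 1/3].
sqrt(3)*exp(1/15)/91125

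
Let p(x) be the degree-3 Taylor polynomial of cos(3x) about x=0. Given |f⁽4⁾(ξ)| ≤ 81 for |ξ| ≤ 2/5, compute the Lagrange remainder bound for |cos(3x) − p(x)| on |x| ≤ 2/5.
54/625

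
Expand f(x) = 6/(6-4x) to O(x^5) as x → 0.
1 + 2*x/3 + 4*x**2/9 + 8*x**3/27 + 16*x**4/81 + O(x**5)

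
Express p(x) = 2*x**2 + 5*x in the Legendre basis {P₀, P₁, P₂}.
(2/3)P₀ + (5)P₁ + (4/3)P₂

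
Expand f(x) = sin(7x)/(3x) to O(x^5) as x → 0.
7/3 - 343*x**2/18 + 16807*x**4/360 + O(x**5)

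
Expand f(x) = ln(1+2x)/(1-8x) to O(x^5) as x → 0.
2*x + 14*x**2 + 344*x**3/3 + 2740*x**4/3 + O(x**5)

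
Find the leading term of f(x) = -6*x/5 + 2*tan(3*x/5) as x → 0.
18*x**3/125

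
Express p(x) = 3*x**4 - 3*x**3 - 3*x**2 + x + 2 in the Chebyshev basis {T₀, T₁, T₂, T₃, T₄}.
(13/8)T₀ + (-5/4)T₁ + (-3/4)T₃ + (3/8)T₄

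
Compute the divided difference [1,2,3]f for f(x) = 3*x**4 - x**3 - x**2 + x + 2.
68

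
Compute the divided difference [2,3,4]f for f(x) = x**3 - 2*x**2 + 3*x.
7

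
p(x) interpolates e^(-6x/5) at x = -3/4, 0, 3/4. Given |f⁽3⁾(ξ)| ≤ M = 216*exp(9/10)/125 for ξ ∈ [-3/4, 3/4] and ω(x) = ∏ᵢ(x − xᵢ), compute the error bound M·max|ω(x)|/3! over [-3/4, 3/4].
27*sqrt(3)*exp(9/10)/1000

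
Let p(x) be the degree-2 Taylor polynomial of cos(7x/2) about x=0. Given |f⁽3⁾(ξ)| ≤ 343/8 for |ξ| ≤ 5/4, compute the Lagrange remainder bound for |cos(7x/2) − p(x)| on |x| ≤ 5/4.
42875/3072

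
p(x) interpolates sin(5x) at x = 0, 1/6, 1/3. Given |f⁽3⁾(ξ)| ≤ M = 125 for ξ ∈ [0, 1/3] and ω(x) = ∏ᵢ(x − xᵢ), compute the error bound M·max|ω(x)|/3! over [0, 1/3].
125*sqrt(3)/5832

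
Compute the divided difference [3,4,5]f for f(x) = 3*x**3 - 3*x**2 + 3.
33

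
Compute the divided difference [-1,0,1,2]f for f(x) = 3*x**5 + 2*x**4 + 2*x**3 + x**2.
21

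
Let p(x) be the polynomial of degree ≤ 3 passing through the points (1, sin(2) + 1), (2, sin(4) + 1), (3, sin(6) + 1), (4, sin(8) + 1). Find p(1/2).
21*sin(6)/16 - 5*sin(8)/16 + 1 - 35*sin(4)/16 + 35*sin(2)/16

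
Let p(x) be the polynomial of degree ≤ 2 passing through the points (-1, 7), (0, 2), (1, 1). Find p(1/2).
1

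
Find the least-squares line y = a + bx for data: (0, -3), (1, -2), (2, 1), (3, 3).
a = -17/5, b = 21/10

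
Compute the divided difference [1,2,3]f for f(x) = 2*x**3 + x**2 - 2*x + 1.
13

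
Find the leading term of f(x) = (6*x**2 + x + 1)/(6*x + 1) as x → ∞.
x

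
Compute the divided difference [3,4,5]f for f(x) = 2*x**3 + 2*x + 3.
24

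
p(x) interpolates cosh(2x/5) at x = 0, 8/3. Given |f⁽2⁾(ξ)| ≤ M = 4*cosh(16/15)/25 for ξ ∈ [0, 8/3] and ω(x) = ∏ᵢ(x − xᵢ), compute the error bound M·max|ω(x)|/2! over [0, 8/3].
32*cosh(16/15)/225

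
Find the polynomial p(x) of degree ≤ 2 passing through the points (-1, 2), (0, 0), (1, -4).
-x**2 - 3*x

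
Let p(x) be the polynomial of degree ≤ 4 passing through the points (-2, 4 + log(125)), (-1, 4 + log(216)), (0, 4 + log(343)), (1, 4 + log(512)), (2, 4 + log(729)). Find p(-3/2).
4 + log(864*2**(1/4)*3**(3/64)*5**(105/128)*7**(23/64)/49)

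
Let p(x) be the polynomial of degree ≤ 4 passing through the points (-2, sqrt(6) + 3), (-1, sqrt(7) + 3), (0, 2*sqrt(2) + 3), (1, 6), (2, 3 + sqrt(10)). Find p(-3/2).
-35*sqrt(2)/32 - 5*sqrt(10)/128 + 35*sqrt(6)/128 + 35*sqrt(7)/32 + 117/32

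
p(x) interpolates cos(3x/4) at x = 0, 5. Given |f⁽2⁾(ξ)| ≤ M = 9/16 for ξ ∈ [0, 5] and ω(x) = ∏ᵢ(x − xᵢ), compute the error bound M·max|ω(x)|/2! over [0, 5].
225/128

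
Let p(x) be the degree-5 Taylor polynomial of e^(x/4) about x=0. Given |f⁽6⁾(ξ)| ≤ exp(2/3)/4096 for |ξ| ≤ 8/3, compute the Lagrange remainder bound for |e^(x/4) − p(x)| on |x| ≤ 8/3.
4*exp(2/3)/32805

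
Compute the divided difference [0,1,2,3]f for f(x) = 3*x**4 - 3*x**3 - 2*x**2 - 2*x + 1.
15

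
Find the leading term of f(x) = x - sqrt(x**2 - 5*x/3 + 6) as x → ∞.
5/6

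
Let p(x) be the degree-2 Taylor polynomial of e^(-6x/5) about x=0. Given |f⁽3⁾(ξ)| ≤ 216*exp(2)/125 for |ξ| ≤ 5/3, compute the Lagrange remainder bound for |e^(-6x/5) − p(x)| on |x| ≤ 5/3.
4*exp(2)/3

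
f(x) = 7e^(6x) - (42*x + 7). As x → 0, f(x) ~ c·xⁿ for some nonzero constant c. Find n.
2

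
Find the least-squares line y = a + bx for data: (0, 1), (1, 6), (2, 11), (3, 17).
a = 4/5, b = 53/10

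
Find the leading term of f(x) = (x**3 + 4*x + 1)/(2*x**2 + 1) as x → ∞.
x/2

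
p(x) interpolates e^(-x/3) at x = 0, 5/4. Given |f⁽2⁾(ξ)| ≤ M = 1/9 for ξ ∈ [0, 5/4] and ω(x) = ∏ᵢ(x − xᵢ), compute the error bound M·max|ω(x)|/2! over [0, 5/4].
25/1152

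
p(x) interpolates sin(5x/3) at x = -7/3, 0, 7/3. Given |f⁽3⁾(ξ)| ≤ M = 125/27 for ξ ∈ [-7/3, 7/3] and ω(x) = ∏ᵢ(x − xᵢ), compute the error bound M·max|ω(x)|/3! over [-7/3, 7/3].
42875*sqrt(3)/19683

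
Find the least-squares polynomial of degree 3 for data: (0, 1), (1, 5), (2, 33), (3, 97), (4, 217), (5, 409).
17/21 + (-4/9)x + (53/21)x² + (25/9)x³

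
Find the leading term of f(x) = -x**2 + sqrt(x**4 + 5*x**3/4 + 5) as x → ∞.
5*x/8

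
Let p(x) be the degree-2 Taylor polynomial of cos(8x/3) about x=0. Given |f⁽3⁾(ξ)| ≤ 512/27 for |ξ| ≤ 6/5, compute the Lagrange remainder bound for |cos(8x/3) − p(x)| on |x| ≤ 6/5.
2048/375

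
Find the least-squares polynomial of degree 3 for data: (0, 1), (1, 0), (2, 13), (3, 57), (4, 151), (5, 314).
58/63 + (-421/378)x + (-331/126)x² + (83/27)x³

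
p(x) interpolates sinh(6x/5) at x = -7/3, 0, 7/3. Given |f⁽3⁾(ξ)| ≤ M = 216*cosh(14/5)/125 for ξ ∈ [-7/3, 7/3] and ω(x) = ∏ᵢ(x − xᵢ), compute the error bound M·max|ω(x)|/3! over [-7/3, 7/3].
2744*sqrt(3)*cosh(14/5)/3375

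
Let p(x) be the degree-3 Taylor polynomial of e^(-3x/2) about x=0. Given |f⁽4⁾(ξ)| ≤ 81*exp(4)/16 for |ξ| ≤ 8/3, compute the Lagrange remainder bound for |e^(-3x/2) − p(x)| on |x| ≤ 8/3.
32*exp(4)/3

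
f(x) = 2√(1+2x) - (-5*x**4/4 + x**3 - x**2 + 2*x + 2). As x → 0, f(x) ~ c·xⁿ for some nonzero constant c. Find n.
5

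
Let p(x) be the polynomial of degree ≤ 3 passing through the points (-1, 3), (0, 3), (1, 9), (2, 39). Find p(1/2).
33/8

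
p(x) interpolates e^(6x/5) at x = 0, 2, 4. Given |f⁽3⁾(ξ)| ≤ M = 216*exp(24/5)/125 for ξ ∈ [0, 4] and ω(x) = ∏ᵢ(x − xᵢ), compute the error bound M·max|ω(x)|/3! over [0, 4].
64*sqrt(3)*exp(24/5)/125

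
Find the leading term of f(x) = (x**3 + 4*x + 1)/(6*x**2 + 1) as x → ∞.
x/6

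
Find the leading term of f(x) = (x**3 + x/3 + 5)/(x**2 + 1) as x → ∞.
x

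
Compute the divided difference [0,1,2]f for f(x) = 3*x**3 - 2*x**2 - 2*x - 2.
7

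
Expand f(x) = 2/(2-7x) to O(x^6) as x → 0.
1 + 7*x/2 + 49*x**2/4 + 343*x**3/8 + 2401*x**4/16 + 16807*x**5/32 + O(x**6)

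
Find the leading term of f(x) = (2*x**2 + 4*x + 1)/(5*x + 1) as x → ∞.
2*x/5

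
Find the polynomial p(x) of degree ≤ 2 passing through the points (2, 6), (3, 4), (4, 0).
-x**2 + 3*x + 4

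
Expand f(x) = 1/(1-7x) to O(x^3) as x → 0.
1 + 7*x + 49*x**2 + O(x**3)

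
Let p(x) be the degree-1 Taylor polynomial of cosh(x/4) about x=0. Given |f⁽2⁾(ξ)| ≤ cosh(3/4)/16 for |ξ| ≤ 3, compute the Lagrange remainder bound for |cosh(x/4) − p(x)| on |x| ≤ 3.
9*cosh(3/4)/32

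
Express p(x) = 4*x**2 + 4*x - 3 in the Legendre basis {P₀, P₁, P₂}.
(-5/3)P₀ + (4)P₁ + (8/3)P₂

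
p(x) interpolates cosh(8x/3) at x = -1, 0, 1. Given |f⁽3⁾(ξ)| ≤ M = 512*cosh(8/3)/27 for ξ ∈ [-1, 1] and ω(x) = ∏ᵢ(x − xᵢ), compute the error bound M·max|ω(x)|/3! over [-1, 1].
512*sqrt(3)*cosh(8/3)/729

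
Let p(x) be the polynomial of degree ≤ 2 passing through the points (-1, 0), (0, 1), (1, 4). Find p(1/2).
9/4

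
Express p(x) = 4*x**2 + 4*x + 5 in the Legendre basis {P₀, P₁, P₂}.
(19/3)P₀ + (4)P₁ + (8/3)P₂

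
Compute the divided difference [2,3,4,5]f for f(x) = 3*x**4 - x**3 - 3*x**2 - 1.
41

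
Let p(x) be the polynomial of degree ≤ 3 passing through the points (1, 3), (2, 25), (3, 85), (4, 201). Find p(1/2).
5/8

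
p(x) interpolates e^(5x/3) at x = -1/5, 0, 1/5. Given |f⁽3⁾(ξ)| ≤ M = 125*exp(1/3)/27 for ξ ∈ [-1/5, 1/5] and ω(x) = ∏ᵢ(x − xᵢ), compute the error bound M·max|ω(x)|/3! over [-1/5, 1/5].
sqrt(3)*exp(1/3)/729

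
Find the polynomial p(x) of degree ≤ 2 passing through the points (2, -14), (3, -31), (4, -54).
-3*x**2 - 2*x + 2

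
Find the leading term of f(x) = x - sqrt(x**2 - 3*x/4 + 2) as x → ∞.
3/8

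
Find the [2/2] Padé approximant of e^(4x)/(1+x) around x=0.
(8*x**2/9 + 4*x/3 + 1)/(8*x**2/9 - 5*x/3 + 1)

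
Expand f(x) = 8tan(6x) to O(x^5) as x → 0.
48*x + 576*x**3 + O(x**5)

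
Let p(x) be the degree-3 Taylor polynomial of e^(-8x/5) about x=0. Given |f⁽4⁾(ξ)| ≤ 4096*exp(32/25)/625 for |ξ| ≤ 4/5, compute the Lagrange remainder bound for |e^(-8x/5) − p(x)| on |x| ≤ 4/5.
131072*exp(32/25)/1171875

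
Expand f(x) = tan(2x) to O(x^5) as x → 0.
2*x + 8*x**3/3 + O(x**5)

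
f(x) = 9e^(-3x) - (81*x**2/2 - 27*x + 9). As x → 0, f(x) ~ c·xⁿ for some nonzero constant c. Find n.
3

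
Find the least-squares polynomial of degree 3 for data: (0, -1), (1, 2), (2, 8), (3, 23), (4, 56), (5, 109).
-113/126 + (2279/756)x + (-349/252)x² + (28/27)x³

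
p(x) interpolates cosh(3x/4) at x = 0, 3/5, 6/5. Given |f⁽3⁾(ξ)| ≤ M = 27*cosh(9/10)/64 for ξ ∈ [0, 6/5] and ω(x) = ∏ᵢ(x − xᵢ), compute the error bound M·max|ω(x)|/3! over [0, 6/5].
27*sqrt(3)*cosh(9/10)/8000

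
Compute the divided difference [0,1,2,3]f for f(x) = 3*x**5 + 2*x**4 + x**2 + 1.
87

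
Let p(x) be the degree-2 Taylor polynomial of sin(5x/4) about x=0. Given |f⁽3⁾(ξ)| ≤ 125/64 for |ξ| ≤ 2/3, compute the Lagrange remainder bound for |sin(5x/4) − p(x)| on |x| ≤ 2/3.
125/1296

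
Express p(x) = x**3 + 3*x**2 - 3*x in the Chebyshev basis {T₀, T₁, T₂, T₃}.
(3/2)T₀ + (-9/4)T₁ + (3/2)T₂ + (1/4)T₃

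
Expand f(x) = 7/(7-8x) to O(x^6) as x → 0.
1 + 8*x/7 + 64*x**2/49 + 512*x**3/343 + 4096*x**4/2401 + 32768*x**5/16807 + O(x**6)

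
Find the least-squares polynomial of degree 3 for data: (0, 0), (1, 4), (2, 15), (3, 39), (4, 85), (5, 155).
13/126 + (1523/756)x + (155/252)x² + (28/27)x³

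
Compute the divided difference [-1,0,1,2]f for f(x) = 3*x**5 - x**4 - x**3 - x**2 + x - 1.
12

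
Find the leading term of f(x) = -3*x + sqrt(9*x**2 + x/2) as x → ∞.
1/12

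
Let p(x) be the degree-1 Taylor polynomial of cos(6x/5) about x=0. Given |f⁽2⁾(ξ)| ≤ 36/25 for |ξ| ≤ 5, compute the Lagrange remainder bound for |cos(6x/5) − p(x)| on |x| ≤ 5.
18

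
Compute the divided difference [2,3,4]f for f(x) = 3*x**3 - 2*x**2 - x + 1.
25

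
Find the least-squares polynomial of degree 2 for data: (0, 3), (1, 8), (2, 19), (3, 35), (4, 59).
22/7 + (113/70)x + (43/14)x²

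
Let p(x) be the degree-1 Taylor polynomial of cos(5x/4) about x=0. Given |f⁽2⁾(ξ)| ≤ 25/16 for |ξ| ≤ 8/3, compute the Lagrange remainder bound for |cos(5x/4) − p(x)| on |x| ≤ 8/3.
50/9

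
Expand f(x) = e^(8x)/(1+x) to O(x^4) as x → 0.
1 + 7*x + 25*x**2 + 181*x**3/3 + O(x**4)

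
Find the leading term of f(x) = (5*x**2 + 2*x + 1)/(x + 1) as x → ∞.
5*x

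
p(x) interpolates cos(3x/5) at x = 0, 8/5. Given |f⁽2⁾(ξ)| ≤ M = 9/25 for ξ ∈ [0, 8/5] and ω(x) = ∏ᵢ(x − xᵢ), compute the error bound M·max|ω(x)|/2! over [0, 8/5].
72/625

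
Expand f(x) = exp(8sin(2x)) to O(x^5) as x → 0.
1 + 16*x + 128*x**2 + 672*x**3 + 2560*x**4 + O(x**5)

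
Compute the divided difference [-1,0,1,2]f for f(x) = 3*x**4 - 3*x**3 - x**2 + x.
3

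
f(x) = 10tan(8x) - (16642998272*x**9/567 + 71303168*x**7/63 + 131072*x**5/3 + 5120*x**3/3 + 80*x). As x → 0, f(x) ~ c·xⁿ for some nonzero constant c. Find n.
11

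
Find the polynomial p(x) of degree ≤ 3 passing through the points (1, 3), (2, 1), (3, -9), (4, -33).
-x**3 + 2*x**2 - x + 3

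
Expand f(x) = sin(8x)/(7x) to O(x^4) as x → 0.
8/7 - 256*x**2/21 + O(x**4)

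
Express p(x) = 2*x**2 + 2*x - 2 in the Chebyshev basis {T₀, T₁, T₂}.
-T₀ + (2)T₁ + T₂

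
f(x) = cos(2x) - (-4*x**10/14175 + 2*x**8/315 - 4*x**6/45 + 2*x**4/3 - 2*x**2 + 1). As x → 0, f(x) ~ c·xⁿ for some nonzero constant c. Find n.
12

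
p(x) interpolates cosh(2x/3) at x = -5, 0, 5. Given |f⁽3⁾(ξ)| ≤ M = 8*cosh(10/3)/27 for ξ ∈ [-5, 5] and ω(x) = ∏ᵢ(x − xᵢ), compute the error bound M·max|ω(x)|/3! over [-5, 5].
1000*sqrt(3)*cosh(10/3)/729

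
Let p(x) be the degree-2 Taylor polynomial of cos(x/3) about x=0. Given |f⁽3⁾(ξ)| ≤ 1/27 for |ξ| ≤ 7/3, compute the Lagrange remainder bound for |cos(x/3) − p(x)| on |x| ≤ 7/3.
343/4374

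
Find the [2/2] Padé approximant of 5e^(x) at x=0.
(5*x**2/12 + 5*x/2 + 5)/(x**2/12 - x/2 + 1)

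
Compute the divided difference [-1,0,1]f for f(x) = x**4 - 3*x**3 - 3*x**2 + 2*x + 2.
-2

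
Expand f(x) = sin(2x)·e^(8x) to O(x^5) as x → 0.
2*x + 16*x**2 + 188*x**3/3 + 160*x**4 + O(x**5)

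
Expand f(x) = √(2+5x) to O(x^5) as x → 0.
sqrt(2) + 5*sqrt(2)*x/4 - 25*sqrt(2)*x**2/32 + 125*sqrt(2)*x**3/128 - 3125*sqrt(2)*x**4/2048 + O(x**5)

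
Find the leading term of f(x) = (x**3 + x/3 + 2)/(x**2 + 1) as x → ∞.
x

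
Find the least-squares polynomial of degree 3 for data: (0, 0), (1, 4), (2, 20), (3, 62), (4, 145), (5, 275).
31/126 + (227/756)x + (191/252)x² + (55/27)x³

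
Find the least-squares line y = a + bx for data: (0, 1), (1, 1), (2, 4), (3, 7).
a = 1/10, b = 21/10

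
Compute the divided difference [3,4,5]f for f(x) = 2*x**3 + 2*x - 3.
24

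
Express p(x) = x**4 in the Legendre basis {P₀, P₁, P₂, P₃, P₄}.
(1/5)P₀ + (4/7)P₂ + (8/35)P₄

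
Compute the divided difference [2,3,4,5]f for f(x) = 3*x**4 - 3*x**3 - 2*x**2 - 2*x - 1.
39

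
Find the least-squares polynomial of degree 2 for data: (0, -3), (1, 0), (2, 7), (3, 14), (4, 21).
-121/35 + (137/35)x + (4/7)x²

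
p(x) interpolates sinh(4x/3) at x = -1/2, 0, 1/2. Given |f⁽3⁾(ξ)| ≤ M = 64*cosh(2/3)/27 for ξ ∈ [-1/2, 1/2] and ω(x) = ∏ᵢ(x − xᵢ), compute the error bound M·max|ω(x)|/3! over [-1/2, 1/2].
8*sqrt(3)*cosh(2/3)/729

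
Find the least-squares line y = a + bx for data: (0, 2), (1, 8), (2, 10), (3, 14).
a = 14/5, b = 19/5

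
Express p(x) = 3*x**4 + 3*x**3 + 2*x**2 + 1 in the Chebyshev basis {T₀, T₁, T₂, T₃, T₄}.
(25/8)T₀ + (9/4)T₁ + (5/2)T₂ + (3/4)T₃ + (3/8)T₄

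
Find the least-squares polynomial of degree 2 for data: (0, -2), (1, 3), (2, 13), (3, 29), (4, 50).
-69/35 + (15/7)x + (19/7)x²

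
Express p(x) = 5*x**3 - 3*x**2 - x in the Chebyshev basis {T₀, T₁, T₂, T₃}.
(-3/2)T₀ + (11/4)T₁ + (-3/2)T₂ + (5/4)T₃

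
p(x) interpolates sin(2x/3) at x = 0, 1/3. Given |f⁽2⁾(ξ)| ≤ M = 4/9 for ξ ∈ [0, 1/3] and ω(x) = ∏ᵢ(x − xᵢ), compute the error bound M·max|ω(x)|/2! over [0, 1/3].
1/162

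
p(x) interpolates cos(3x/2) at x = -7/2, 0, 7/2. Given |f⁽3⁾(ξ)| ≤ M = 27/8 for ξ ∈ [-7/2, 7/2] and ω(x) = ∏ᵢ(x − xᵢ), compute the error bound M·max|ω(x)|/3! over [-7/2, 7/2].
343*sqrt(3)/64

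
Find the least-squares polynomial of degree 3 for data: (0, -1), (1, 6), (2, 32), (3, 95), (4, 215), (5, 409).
-62/63 + (1409/378)x + (37/252)x² + (335/108)x³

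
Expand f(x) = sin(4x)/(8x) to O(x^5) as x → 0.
1/2 - 4*x**2/3 + 16*x**4/15 + O(x**5)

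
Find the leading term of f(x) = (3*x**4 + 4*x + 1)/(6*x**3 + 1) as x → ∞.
x/2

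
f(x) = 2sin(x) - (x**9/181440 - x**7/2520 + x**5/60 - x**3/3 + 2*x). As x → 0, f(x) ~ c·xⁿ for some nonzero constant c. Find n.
11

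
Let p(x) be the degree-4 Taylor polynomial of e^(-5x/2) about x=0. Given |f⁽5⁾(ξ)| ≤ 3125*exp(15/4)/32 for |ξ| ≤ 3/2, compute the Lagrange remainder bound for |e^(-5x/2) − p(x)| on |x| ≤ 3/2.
50625*exp(15/4)/8192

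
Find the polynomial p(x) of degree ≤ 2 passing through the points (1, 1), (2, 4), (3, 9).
x**2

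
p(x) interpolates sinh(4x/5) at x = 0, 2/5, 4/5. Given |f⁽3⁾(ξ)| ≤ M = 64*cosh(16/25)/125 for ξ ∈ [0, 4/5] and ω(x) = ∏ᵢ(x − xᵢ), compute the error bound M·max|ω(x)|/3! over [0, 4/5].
512*sqrt(3)*cosh(16/25)/421875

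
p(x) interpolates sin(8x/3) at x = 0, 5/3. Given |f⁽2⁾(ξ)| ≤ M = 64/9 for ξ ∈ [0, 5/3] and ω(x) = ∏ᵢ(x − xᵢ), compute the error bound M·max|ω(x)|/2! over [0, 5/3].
200/81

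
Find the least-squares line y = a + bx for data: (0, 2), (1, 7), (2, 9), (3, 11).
a = 29/10, b = 29/10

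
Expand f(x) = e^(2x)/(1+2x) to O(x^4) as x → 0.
1 + 2*x**2 - 8*x**3/3 + O(x**4)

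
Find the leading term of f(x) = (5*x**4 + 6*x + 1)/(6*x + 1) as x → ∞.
5*x**3/6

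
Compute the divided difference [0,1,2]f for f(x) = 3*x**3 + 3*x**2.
12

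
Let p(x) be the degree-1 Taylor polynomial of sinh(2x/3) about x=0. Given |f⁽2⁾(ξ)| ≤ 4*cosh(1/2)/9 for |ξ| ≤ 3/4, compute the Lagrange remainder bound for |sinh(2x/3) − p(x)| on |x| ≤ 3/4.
cosh(1/2)/8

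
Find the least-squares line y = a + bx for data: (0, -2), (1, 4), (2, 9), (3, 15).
a = -19/10, b = 28/5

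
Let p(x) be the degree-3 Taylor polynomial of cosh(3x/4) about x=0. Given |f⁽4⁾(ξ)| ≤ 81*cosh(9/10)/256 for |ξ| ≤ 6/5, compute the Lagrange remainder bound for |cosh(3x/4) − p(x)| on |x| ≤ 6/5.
2187*cosh(9/10)/80000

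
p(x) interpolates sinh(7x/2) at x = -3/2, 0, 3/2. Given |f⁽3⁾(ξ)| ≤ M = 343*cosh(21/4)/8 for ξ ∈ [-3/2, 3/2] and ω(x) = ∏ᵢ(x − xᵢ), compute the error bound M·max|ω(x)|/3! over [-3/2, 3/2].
343*sqrt(3)*cosh(21/4)/64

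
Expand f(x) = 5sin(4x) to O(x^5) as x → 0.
20*x - 160*x**3/3 + O(x**5)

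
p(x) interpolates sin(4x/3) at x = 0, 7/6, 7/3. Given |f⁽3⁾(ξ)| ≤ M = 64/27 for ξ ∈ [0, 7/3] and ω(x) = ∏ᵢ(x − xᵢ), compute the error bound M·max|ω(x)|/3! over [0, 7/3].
2744*sqrt(3)/19683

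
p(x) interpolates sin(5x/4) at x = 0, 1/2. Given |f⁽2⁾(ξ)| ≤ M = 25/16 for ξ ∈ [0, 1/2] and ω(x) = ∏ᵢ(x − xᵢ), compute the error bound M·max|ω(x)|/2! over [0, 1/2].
25/512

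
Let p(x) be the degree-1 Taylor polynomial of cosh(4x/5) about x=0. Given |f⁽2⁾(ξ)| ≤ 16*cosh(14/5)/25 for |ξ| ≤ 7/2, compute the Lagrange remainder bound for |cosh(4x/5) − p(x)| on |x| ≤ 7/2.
98*cosh(14/5)/25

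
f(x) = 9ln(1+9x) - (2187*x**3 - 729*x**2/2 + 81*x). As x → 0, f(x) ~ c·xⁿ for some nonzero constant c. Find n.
4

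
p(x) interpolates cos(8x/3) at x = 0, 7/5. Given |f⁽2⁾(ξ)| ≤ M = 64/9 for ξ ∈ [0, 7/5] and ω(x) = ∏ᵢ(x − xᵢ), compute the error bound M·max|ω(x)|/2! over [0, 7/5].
392/225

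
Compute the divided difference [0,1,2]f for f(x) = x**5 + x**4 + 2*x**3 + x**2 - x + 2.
29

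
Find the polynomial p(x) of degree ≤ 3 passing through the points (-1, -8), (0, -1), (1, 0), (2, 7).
2*x**3 - 3*x**2 + 2*x - 1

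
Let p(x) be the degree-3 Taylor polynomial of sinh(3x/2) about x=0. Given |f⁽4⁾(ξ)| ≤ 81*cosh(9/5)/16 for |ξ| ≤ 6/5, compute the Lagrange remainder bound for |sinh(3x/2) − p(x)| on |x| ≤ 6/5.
2187*cosh(9/5)/5000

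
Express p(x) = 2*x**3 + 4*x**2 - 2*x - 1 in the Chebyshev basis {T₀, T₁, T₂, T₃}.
T₀ + (-1/2)T₁ + (2)T₂ + (1/2)T₃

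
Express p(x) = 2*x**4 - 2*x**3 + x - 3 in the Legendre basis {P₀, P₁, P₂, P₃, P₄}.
(-13/5)P₀ + (-1/5)P₁ + (8/7)P₂ + (-4/5)P₃ + (16/35)P₄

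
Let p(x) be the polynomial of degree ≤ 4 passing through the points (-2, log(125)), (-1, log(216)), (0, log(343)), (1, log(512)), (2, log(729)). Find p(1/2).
log(392*2**(3/4)*3**(19/64)*5**(9/128)*7**(7/64)/3)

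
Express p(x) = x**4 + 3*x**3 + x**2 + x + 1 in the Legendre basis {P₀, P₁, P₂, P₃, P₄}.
(23/15)P₀ + (14/5)P₁ + (26/21)P₂ + (6/5)P₃ + (8/35)P₄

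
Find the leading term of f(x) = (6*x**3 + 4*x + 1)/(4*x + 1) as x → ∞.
3*x**2/2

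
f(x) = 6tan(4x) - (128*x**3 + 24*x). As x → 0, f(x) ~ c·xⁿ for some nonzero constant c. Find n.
5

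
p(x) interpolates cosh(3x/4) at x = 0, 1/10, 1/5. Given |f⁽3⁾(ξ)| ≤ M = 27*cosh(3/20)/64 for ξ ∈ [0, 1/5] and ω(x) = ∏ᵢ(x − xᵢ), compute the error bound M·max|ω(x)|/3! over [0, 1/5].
sqrt(3)*cosh(3/20)/64000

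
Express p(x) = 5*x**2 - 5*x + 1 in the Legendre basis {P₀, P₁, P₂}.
(8/3)P₀ + (-5)P₁ + (10/3)P₂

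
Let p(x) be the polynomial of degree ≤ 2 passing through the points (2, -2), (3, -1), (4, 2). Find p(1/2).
1/4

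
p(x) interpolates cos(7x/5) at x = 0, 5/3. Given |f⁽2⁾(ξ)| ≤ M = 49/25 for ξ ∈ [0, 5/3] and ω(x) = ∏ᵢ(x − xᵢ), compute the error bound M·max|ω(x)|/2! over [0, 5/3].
49/72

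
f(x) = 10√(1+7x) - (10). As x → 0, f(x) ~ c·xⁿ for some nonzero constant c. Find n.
1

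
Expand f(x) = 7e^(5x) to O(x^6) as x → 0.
7 + 35*x + 175*x**2/2 + 875*x**3/6 + 4375*x**4/24 + 4375*x**5/24 + O(x**6)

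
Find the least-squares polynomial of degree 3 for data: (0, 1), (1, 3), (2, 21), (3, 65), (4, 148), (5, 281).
17/18 + (-1133/756)x + (115/63)x² + (209/108)x³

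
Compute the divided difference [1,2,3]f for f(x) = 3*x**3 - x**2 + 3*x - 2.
17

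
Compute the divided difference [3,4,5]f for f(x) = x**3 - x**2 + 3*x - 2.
11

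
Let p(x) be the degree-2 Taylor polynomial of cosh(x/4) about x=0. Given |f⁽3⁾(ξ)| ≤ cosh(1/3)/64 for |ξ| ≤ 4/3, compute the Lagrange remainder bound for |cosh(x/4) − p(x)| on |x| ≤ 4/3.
cosh(1/3)/162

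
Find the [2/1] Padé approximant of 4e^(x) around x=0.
(2*x**2/3 + 8*x/3 + 4)/(1 - x/3)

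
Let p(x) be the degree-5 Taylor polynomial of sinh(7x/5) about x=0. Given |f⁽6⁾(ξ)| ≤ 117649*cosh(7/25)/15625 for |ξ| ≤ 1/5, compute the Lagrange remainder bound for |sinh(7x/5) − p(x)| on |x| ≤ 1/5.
117649*cosh(7/25)/175781250000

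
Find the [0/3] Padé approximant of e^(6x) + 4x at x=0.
1/(-676*x**3 + 82*x**2 - 10*x + 1)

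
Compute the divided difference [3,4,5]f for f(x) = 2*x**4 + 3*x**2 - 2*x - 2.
197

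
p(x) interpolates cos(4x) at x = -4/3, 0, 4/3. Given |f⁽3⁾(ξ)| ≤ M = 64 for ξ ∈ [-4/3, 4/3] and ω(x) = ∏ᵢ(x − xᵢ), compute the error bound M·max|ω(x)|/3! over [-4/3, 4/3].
4096*sqrt(3)/729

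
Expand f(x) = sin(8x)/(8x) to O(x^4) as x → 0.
1 - 32*x**2/3 + O(x**4)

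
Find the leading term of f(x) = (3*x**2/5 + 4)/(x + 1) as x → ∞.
3*x/5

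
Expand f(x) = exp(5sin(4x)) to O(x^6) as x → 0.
1 + 20*x + 200*x**2 + 1280*x**3 + 5600*x**4 + 48128*x**5/3 + O(x**6)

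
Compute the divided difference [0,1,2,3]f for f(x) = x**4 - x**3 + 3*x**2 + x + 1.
5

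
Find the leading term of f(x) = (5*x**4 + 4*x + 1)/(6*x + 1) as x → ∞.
5*x**3/6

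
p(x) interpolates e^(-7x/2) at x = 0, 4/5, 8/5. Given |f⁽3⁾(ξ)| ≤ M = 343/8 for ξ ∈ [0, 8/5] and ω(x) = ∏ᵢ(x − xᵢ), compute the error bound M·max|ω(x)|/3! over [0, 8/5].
2744*sqrt(3)/3375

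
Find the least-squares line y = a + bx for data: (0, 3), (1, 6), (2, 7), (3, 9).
a = 17/5, b = 19/10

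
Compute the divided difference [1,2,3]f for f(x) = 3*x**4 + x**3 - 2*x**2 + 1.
79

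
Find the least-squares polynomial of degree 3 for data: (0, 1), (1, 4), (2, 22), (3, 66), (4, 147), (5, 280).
55/63 + (185/378)x + (61/63)x² + (109/54)x³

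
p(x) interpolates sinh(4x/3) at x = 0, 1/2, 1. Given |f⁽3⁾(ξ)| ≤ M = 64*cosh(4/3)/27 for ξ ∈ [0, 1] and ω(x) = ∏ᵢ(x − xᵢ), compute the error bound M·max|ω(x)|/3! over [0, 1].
8*sqrt(3)*cosh(4/3)/729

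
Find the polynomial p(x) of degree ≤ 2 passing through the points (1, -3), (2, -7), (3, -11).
1 - 4*x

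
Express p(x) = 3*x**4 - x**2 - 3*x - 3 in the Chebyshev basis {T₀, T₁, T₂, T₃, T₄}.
(-19/8)T₀ + (-3)T₁ + T₂ + (3/8)T₄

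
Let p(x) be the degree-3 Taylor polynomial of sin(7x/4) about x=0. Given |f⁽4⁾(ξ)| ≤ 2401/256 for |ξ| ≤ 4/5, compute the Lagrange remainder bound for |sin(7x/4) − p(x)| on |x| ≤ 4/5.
2401/15000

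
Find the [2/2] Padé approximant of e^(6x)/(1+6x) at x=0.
(7*x**2 + 4*x + 1)/(-11*x**2 + 4*x + 1)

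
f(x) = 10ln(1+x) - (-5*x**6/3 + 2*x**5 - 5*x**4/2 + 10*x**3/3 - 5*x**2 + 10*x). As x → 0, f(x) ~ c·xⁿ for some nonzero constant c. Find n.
7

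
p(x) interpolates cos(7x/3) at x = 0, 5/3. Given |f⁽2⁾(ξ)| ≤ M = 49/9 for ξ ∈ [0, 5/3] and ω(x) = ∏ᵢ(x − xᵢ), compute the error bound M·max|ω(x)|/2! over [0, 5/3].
1225/648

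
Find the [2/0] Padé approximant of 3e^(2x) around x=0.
6*x**2 + 6*x + 3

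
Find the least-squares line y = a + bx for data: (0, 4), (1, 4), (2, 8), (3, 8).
a = 18/5, b = 8/5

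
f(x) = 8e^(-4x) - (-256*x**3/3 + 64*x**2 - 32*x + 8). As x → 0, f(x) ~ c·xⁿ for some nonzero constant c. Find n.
4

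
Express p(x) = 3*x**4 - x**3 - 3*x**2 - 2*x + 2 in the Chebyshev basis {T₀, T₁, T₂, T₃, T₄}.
(13/8)T₀ + (-11/4)T₁ + (-1/4)T₃ + (3/8)T₄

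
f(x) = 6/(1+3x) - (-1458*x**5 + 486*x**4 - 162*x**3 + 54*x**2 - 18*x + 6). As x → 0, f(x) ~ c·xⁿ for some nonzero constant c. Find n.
6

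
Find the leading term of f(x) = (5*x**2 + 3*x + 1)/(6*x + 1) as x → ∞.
5*x/6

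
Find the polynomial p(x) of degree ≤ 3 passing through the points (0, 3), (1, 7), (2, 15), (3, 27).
2*x**2 + 2*x + 3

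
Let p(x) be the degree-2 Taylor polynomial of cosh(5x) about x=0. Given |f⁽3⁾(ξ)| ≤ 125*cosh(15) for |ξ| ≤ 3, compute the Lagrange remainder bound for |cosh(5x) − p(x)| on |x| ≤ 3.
1125*cosh(15)/2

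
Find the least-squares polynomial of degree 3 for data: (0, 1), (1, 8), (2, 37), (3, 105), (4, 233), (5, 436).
65/63 + (401/189)x + (113/63)x² + (82/27)x³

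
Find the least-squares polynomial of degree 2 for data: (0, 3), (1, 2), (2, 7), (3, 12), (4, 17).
81/35 + (13/35)x + (6/7)x²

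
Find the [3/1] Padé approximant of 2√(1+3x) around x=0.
(-27*x**3/32 + 27*x**2/8 + 27*x/4 + 2)/(15*x/8 + 1)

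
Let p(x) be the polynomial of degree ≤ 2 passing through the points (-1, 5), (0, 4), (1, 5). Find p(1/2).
17/4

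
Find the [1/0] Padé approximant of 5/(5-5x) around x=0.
x + 1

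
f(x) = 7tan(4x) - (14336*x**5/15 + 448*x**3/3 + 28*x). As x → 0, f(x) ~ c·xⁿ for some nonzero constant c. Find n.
7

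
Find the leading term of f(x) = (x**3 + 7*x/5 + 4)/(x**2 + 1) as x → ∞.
x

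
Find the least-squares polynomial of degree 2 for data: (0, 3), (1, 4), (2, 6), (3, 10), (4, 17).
16/5 + (-3/5)x + x²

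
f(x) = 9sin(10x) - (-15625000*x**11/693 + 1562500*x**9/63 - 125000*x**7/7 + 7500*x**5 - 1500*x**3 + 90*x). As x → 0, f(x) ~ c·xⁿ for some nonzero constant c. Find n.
13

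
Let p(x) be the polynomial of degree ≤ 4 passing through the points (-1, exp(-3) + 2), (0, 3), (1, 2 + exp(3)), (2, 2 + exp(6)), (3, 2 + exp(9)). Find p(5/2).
(-5 + (-70*exp(3) + 284 + 140*exp(6) + 35*exp(9))*exp(3))*exp(-3)/128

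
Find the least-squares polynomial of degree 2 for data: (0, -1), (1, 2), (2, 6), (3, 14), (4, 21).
-38/35 + (76/35)x + (6/7)x²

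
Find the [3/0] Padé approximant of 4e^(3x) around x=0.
18*x**3 + 18*x**2 + 12*x + 4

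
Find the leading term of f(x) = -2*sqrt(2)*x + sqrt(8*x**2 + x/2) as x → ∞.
sqrt(2)/16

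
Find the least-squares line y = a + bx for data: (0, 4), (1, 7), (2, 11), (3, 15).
a = 37/10, b = 37/10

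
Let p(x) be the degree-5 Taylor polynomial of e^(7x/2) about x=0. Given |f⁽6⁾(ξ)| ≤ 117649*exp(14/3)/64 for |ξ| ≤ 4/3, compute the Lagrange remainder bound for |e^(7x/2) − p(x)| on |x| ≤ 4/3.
470596*exp(14/3)/32805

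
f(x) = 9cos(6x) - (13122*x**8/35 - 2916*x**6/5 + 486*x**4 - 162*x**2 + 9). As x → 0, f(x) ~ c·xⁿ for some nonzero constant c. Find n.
10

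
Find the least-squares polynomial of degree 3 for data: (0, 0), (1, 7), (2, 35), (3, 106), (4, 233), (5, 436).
17/126 + (499/756)x + (697/252)x² + (157/54)x³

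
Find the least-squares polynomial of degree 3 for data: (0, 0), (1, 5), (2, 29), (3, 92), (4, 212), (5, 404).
11/63 + (-17/378)x + (353/252)x² + (319/108)x³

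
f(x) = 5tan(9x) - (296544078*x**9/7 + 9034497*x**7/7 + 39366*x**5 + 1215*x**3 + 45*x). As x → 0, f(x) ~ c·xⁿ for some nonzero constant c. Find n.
11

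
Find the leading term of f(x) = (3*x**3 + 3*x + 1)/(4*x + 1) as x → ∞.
3*x**2/4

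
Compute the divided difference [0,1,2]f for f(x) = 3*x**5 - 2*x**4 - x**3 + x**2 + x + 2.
29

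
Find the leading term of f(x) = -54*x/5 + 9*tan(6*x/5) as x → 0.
648*x**3/125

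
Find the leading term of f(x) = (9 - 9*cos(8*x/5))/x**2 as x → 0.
288/25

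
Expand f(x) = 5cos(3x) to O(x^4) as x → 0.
5 - 45*x**2/2 + O(x**4)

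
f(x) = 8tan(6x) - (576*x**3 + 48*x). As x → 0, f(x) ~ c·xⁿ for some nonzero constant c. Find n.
5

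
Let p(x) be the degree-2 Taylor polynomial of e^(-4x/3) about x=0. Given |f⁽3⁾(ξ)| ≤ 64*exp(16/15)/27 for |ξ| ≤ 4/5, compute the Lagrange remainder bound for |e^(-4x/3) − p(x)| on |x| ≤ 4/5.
2048*exp(16/15)/10125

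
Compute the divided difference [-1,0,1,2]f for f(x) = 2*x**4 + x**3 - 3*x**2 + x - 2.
5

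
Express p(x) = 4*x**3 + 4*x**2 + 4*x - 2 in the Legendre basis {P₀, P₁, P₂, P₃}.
(-2/3)P₀ + (32/5)P₁ + (8/3)P₂ + (8/5)P₃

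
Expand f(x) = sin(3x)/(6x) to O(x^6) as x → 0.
1/2 - 3*x**2/4 + 27*x**4/80 + O(x**6)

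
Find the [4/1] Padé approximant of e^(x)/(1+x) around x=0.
(53*x**4/1080 + 7*x**3/45 + x**2/2 + 44*x/45 + 1)/(44*x/45 + 1)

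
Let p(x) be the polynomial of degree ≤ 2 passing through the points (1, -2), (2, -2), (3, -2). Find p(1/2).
-2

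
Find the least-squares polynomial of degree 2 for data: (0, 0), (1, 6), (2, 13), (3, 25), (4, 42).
16/35 + (181/70)x + (27/14)x²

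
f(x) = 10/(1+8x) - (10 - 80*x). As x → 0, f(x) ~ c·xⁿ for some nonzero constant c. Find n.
2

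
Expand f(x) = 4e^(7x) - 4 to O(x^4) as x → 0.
28*x + 98*x**2 + 686*x**3/3 + O(x**4)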